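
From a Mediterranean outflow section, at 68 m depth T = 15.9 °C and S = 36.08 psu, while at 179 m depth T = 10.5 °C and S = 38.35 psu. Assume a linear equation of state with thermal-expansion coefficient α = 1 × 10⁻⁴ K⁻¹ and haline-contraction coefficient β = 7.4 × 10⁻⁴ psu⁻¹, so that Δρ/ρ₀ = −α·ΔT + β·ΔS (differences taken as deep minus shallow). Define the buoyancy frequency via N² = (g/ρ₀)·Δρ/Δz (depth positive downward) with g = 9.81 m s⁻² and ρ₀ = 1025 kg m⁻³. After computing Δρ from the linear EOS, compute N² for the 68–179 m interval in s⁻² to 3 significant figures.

ΔT = -5.4 K, ΔS = +2.27 psu (deep − shallow).
Δρ/ρ₀ = −αΔT + βΔS = 5.40 × 10⁻⁴ + 1.6798 × 10⁻³ = 2.2198 × 10⁻³, so Δρ ≈ 2.275 kg m⁻³.
N² = (g/ρ₀)·Δρ/Δz = g·(Δρ/ρ₀)/Δz = 9.81 × 2.2198 × 10⁻³ / 111 = 1.9618 × 10⁻⁴ s⁻² ≈ 1.96 × 10⁻⁴ s⁻².

1.96 × 10⁻⁴ s⁻²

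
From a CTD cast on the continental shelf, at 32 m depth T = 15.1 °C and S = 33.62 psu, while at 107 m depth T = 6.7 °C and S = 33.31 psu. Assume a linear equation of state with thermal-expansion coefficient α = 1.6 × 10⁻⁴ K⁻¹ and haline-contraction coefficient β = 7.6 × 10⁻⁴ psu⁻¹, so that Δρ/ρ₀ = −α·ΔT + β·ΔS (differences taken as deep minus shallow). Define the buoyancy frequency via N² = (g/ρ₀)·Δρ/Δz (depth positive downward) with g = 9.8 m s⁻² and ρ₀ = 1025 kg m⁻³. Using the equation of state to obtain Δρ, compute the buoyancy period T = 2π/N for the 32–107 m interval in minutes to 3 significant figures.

ΔT = -8.4 K, ΔS = -0.31 psu (deep − shallow).
Δρ/ρ₀ = −αΔT + βΔS = 1.344 × 10⁻³ − 2.356 × 10⁻⁴ = 1.1084 × 10⁻³, so Δρ ≈ 1.136 kg m⁻³.
N² = (g/ρ₀)·Δρ/Δz = g·(Δρ/ρ₀)/Δz = 9.8 × 1.1084 × 10⁻³ / 75 = 1.4483 × 10⁻⁴ s⁻².
N = √(1.4483 × 10⁻⁴) = 0.012035 rad s⁻¹ → T = 2π/N = 522.08 s = 8.7013 min ≈ 8.70 min.

8.70 min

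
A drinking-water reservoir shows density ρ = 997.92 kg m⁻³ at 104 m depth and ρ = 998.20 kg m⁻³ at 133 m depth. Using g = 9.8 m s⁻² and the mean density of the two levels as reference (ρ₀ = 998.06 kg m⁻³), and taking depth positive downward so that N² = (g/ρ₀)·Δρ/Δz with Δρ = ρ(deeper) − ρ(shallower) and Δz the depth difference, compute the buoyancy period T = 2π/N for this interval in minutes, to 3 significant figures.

10.8 min

Δρ = 998.20 − 997.92 = 0.28 kg m⁻³ over Δz = 133 − 104 = 29 m.
N² = (9.8/998.06) × (0.28/29) = 9.4805 × 10⁻⁵ s⁻².
N = √(9.4805 × 10⁻⁵) = 9.7368 × 10⁻³ rad s⁻¹, so T = 2π/N = 645.30 s = 10.755 min ≈ 10.8 min.
N² > 0, so the interval is statically stable.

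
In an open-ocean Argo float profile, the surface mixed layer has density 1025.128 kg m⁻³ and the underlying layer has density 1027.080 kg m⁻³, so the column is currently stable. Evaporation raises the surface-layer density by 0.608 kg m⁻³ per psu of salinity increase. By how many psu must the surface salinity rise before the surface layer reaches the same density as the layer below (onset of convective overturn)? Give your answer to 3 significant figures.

Density deficit of the surface layer: 1027.080 − 1025.128 = 1.952 kg m⁻³.
Required change = 1.952 / 0.608 = 3.21 psu.

3.21 psu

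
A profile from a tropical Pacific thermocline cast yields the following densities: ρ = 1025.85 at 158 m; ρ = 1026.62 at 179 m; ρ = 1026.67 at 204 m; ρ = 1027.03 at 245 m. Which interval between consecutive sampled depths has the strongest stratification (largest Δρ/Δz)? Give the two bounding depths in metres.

Compute the density gradient over each adjacent pair:
  158–179 m: Δρ/Δz = 0.77/21 = 0.037 kg m⁻⁴
  179–204 m: Δρ/Δz = 0.05/25 = 2.0 × 10⁻³ kg m⁻⁴
  204–245 m: Δρ/Δz = 0.36/41 = 8.8 × 10⁻³ kg m⁻⁴
The largest gradient is in the 158–179 m interval — the pycnocline.

158–179 m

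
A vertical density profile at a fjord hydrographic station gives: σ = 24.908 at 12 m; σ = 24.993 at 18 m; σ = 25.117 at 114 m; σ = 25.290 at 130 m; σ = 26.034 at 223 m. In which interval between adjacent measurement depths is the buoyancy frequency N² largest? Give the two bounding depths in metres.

Compute the density gradient over each adjacent pair:
  12–18 m: Δρ/Δz = 0.085/6 = 0.014 kg m⁻⁴
  18–114 m: Δρ/Δz = 0.124/96 = 1.3 × 10⁻³ kg m⁻⁴
  114–130 m: Δρ/Δz = 0.173/16 = 0.011 kg m⁻⁴
  130–223 m: Δρ/Δz = 0.744/93 = 8.0 × 10⁻³ kg m⁻⁴
The largest gradient is in the 12–18 m interval — the pycnocline.

12–18 m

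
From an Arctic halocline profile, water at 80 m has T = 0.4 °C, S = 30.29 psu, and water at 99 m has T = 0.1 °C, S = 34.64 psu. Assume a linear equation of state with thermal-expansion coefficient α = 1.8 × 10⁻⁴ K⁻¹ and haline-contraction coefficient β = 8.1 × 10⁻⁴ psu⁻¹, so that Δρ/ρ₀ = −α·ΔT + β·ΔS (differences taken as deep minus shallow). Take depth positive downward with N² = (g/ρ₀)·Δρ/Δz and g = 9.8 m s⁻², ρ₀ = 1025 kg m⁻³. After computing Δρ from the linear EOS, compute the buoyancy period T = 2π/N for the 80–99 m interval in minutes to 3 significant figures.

ΔT = -0.3 K, ΔS = +4.35 psu (deep − shallow).
Δρ/ρ₀ = −αΔT + βΔS = 5.40 × 10⁻⁵ + 3.5235 × 10⁻³ = 3.5775 × 10⁻³, so Δρ ≈ 3.667 kg m⁻³.
N² = (g/ρ₀)·Δρ/Δz = g·(Δρ/ρ₀)/Δz = 9.8 × 3.5775 × 10⁻³ / 19 = 1.8452 × 10⁻³ s⁻².
N = √(1.8452 × 10⁻³) = 0.042956 rad s⁻¹ → T = 2π/N = 146.27 s = 2.4378 min ≈ 2.44 min.

2.44 min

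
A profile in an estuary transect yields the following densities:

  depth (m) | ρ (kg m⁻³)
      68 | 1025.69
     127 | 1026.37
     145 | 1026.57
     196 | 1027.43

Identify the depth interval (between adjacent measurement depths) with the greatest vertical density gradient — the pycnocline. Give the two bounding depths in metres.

Compute the density gradient over each adjacent pair:
  68–127 m: Δρ/Δz = 0.68/59 = 0.012 kg m⁻⁴
  127–145 m: Δρ/Δz = 0.20/18 = 0.011 kg m⁻⁴
  145–196 m: Δρ/Δz = 0.86/51 = 0.017 kg m⁻⁴
The largest gradient is in the 145–196 m interval — the pycnocline.

145–196 m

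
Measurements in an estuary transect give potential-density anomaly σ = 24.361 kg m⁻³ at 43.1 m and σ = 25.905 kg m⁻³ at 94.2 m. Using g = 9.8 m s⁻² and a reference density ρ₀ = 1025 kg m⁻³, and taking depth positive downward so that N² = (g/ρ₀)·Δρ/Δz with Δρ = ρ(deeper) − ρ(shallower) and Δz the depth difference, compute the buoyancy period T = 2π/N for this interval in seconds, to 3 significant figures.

370 s

Δρ = 1025.905 − 1024.361 = 1.544 kg m⁻³ over Δz = 94.2 − 43.1 = 51.1 m.
N² = (9.8/1025) × (1.544/51.1) = 2.8889 × 10⁻⁴ s⁻².
N = √(2.8889 × 10⁻⁴) = 0.016997 rad s⁻¹, so T = 2π/N = 369.66 s ≈ 370 s.
N² > 0, so the interval is statically stable.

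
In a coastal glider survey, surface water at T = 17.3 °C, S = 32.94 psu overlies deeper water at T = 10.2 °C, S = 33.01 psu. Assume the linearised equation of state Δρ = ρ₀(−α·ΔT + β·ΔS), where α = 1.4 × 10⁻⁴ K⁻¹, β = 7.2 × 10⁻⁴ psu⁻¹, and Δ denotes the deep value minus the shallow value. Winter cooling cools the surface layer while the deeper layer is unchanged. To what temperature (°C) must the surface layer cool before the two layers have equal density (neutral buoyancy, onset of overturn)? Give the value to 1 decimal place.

Neutral buoyancy requires Δρ = 0, i.e. −α(T_deep − T_surf′) + β(S_deep − S_surf) = 0.
T_surf′ = T_deep − (β/α)·ΔS = 10.2 − (7.2 × 10⁻⁴/1.4 × 10⁻⁴)·(+0.07) = 9.840 °C.
Cooling required: 17.3 − (9.840) = 7.460 °C.

9.8 °C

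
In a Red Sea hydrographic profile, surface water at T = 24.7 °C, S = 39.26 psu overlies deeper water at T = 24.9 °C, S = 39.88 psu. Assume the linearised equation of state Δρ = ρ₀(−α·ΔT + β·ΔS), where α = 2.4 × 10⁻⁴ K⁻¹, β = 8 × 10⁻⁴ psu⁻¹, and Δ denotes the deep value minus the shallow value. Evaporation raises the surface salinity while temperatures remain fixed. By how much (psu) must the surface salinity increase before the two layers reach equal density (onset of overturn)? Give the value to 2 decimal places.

0.56 psu

Neutral buoyancy requires −α(T_deep − T_surf) + β(S_deep − S_surf′) = 0.
S_surf′ = S_deep − (α/β)·ΔT = 39.88 − (2.4 × 10⁻⁴/8 × 10⁻⁴)·(+0.2) = 39.8200 psu.
Increase required: 39.8200 − 39.26 = 0.5600 psu.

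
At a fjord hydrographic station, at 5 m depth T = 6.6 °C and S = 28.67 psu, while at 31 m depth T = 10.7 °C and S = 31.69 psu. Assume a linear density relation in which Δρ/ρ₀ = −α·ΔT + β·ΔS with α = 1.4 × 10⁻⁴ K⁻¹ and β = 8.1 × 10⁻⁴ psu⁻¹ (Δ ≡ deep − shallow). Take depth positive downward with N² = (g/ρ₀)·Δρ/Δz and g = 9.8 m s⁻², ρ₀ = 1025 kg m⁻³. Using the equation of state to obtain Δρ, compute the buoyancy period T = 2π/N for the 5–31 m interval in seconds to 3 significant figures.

237 s

ΔT = +4.1 K, ΔS = +3.02 psu (deep − shallow).
Δρ/ρ₀ = −αΔT + βΔS = -5.74 × 10⁻⁴ + 2.4462 × 10⁻³ = 1.8722 × 10⁻³, so Δρ ≈ 1.919 kg m⁻³.
N² = (g/ρ₀)·Δρ/Δz = g·(Δρ/ρ₀)/Δz = 9.8 × 1.8722 × 10⁻³ / 26 = 7.0568 × 10⁻⁴ s⁻².
N = √(7.0568 × 10⁻⁴) = 0.026565 rad s⁻¹ → T = 2π/N = 236.52 s ≈ 237 s.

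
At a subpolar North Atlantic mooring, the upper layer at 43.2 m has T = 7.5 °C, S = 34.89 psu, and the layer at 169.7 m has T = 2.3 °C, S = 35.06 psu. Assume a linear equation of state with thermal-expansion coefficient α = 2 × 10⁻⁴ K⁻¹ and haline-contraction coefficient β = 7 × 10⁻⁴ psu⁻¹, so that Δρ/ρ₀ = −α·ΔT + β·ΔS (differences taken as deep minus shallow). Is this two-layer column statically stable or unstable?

stable

ΔT = 2.3 − 7.5 = -5.2 K and ΔS = 35.06 − 34.89 = +0.17 psu (deep − shallow).
−αΔT = 1.04 × 10⁻³; βΔS = 1.19 × 10⁻⁴; sum Δρ/ρ₀ = 1.159 × 10⁻³.
Δρ/ρ₀ > 0, so Δρ > 0: deeper water is denser → statically stable.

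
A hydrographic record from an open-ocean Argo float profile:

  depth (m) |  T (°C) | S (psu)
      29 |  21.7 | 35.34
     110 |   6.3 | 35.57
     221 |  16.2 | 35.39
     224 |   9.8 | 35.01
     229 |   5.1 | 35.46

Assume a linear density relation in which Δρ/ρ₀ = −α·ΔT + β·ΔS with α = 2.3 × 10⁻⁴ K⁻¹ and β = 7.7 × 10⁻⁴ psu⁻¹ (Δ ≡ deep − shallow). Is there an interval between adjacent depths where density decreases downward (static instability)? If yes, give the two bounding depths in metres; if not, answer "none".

Evaluate Δρ/ρ₀ = −αΔT + βΔS across each adjacent pair:
  29–110 m: −αΔT+βΔS = −(2.3 × 10⁻⁴)(-15.4)+(7.7 × 10⁻⁴)(+0.23) = 3.7 × 10⁻³ → stable
  110–221 m: −αΔT+βΔS = −(2.3 × 10⁻⁴)(+9.9)+(7.7 × 10⁻⁴)(-0.18) = -2.4 × 10⁻³ → UNSTABLE
  221–224 m: −αΔT+βΔS = −(2.3 × 10⁻⁴)(-6.4)+(7.7 × 10⁻⁴)(-0.38) = 1.2 × 10⁻³ → stable
  224–229 m: −αΔT+βΔS = −(2.3 × 10⁻⁴)(-4.7)+(7.7 × 10⁻⁴)(+0.45) = 1.4 × 10⁻³ → stable
The 110–221 m interval has Δρ < 0: lighter water underlies denser water.

110–221 m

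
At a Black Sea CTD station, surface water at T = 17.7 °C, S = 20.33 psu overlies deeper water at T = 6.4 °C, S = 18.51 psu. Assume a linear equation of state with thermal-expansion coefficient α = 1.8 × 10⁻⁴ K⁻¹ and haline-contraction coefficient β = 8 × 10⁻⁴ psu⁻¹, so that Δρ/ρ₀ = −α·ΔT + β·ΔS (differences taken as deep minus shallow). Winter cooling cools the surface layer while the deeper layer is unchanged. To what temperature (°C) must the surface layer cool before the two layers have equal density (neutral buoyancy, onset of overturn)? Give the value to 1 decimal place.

Neutral buoyancy requires Δρ = 0, i.e. −α(T_deep − T_surf′) + β(S_deep − S_surf) = 0.
T_surf′ = T_deep − (β/α)·ΔS = 6.4 − (8 × 10⁻⁴/1.8 × 10⁻⁴)·(-1.82) = 14.489 °C.
Cooling required: 17.7 − (14.489) = 3.211 °C.

14.5 °C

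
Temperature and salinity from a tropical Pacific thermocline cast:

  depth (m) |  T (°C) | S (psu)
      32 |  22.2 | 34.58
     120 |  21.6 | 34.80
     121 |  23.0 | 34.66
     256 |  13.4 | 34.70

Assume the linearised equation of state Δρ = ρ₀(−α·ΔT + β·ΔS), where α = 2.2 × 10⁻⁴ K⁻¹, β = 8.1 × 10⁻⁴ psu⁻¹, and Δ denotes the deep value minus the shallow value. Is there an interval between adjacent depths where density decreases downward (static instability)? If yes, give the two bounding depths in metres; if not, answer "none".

120–121 m

Evaluate Δρ/ρ₀ = −αΔT + βΔS across each adjacent pair:
  32–120 m: −αΔT+βΔS = −(2.2 × 10⁻⁴)(-0.6)+(8.1 × 10⁻⁴)(+0.22) = 3.1 × 10⁻⁴ → stable
  120–121 m: −αΔT+βΔS = −(2.2 × 10⁻⁴)(+1.4)+(8.1 × 10⁻⁴)(-0.14) = -4.2 × 10⁻⁴ → UNSTABLE
  121–256 m: −αΔT+βΔS = −(2.2 × 10⁻⁴)(-9.6)+(8.1 × 10⁻⁴)(+0.04) = 2.1 × 10⁻³ → stable
The 120–121 m interval has Δρ < 0: lighter water underlies denser water.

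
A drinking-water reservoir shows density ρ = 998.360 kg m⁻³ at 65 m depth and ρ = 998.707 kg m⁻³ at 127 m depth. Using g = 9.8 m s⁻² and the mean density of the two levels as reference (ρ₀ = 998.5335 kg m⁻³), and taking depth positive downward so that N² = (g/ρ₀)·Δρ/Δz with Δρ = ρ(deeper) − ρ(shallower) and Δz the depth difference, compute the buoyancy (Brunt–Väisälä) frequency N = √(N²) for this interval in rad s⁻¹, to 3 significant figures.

Δρ = 998.707 − 998.360 = 0.347 kg m⁻³ over Δz = 127 − 65 = 62 m.
N² = (9.8/998.5335) × (0.347/62) = 5.4929 × 10⁻⁵ s⁻².
N = √(5.4929 × 10⁻⁵) = 7.4114 × 10⁻³ rad s⁻¹ ≈ 7.41 × 10⁻³ rad s⁻¹.

7.41 × 10⁻³ rad s⁻¹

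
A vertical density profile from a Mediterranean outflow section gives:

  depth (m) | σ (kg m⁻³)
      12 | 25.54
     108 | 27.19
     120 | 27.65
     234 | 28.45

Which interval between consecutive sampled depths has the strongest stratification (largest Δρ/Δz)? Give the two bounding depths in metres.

Compute the density gradient over each adjacent pair:
  12–108 m: Δρ/Δz = 1.65/96 = 0.017 kg m⁻⁴
  108–120 m: Δρ/Δz = 0.46/12 = 0.038 kg m⁻⁴
  120–234 m: Δρ/Δz = 0.80/114 = 7.0 × 10⁻³ kg m⁻⁴
The largest gradient is in the 108–120 m interval — the pycnocline.

108–120 m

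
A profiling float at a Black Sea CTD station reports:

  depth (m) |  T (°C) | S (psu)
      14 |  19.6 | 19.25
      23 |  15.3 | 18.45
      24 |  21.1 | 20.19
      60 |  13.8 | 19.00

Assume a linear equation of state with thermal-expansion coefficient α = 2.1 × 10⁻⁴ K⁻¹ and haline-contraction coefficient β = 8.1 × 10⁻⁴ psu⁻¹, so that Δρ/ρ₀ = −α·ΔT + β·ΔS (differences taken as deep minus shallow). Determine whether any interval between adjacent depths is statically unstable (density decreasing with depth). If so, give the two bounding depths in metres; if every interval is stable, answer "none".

Evaluate Δρ/ρ₀ = −αΔT + βΔS across each adjacent pair:
  14–23 m: −αΔT+βΔS = −(2.1 × 10⁻⁴)(-4.3)+(8.1 × 10⁻⁴)(-0.80) = 2.6 × 10⁻⁴ → stable
  23–24 m: −αΔT+βΔS = −(2.1 × 10⁻⁴)(+5.8)+(8.1 × 10⁻⁴)(+1.74) = 1.9 × 10⁻⁴ → stable
  24–60 m: −αΔT+βΔS = −(2.1 × 10⁻⁴)(-7.3)+(8.1 × 10⁻⁴)(-1.19) = 5.7 × 10⁻⁴ → stable
Every interval has Δρ > 0: the column is stably stratified throughout.

none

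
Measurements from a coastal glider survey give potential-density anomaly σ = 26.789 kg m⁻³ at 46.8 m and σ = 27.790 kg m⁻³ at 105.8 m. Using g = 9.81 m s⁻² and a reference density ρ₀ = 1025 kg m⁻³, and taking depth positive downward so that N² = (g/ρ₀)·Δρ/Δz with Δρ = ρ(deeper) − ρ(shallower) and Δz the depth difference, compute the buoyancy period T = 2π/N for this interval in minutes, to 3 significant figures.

8.22 min

Δρ = 1027.790 − 1026.789 = 1.001 kg m⁻³ over Δz = 105.8 − 46.8 = 59 m.
N² = (9.81/1025) × (1.001/59) = 1.6238 × 10⁻⁴ s⁻².
N = √(1.6238 × 10⁻⁴) = 0.012743 rad s⁻¹, so T = 2π/N = 493.07 s = 8.2178 min ≈ 8.22 min.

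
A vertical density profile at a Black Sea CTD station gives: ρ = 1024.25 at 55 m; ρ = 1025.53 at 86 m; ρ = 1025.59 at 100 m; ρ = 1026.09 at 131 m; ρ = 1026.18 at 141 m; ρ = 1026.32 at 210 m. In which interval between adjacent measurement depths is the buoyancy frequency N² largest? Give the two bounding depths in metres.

55–86 m

Compute the density gradient over each adjacent pair:
  55–86 m: Δρ/Δz = 1.28/31 = 0.041 kg m⁻⁴
  86–100 m: Δρ/Δz = 0.06/14 = 4.3 × 10⁻³ kg m⁻⁴
  100–131 m: Δρ/Δz = 0.50/31 = 0.016 kg m⁻⁴
  131–141 m: Δρ/Δz = 0.09/10 = 9.0 × 10⁻³ kg m⁻⁴
  141–210 m: Δρ/Δz = 0.14/69 = 2.0 × 10⁻³ kg m⁻⁴
The largest gradient is in the 55–86 m interval — the pycnocline.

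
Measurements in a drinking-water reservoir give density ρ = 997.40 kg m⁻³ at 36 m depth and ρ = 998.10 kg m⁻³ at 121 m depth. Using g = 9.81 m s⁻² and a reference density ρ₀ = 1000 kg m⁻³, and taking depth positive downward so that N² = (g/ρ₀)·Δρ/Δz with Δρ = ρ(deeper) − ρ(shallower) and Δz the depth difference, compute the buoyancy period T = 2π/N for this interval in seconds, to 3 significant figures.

Δρ = 998.10 − 997.40 = 0.70 kg m⁻³ over Δz = 121 − 36 = 85 m.
N² = (9.81/1000) × (0.70/85) = 8.0788 × 10⁻⁵ s⁻².
N = √(8.0788 × 10⁻⁵) = 8.9882 × 10⁻³ rad s⁻¹, so T = 2π/N = 699.05 s ≈ 699 s.
N² > 0, so the interval is statically stable.

699 s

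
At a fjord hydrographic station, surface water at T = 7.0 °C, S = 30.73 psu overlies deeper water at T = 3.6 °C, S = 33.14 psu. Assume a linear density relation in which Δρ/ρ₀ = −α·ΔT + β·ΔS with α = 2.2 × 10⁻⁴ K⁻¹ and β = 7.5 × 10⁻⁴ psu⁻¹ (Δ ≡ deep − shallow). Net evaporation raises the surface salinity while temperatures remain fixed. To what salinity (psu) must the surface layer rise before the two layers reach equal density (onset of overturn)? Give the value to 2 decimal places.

Neutral buoyancy requires −α(T_deep − T_surf) + β(S_deep − S_surf′) = 0.
S_surf′ = S_deep − (α/β)·ΔT = 33.14 − (2.2 × 10⁻⁴/7.5 × 10⁻⁴)·(-3.4) = 34.1373 psu.
Increase required: 34.1373 − 30.73 = 3.4073 psu.

34.14 psu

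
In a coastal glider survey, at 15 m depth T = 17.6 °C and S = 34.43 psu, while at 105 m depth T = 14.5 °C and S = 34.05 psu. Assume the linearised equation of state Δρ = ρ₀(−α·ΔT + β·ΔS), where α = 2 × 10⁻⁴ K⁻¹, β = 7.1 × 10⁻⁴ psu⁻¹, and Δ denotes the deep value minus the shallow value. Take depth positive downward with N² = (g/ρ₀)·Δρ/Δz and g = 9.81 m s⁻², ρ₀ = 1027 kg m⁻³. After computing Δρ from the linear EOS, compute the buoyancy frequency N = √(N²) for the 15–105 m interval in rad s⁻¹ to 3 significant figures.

ΔT = -3.1 K, ΔS = -0.38 psu (deep − shallow).
Δρ/ρ₀ = −αΔT + βΔS = 6.20 × 10⁻⁴ − 2.698 × 10⁻⁴ = 3.502 × 10⁻⁴, so Δρ ≈ 0.3597 kg m⁻³.
N² = (g/ρ₀)·Δρ/Δz = g·(Δρ/ρ₀)/Δz = 9.81 × 3.502 × 10⁻⁴ / 90 = 3.8172 × 10⁻⁵ s⁻².
N = √(3.8172 × 10⁻⁵) = 6.1783 × 10⁻³ rad s⁻¹ ≈ 6.18 × 10⁻³ rad s⁻¹.

6.18 × 10⁻³ rad s⁻¹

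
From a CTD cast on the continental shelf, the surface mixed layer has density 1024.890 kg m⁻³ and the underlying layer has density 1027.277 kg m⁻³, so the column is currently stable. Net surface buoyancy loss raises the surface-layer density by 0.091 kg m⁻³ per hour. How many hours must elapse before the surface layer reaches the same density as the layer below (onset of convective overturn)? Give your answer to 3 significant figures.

26.2 hours

Density deficit of the surface layer: 1027.277 − 1024.890 = 2.387 kg m⁻³.
Required change = 2.387 / 0.091 = 26.2 hours.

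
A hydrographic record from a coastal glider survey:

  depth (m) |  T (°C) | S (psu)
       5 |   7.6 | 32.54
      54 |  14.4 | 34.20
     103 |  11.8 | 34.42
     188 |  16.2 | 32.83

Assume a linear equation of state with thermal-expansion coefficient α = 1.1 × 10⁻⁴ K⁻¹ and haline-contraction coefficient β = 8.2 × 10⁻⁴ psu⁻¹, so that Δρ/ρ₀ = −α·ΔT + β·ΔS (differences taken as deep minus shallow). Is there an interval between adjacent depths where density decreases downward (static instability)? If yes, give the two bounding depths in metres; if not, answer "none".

Evaluate Δρ/ρ₀ = −αΔT + βΔS across each adjacent pair:
  5–54 m: −αΔT+βΔS = −(1.1 × 10⁻⁴)(+6.8)+(8.2 × 10⁻⁴)(+1.66) = 6.1 × 10⁻⁴ → stable
  54–103 m: −αΔT+βΔS = −(1.1 × 10⁻⁴)(-2.6)+(8.2 × 10⁻⁴)(+0.22) = 4.7 × 10⁻⁴ → stable
  103–188 m: −αΔT+βΔS = −(1.1 × 10⁻⁴)(+4.4)+(8.2 × 10⁻⁴)(-1.59) = -1.8 × 10⁻³ → UNSTABLE
The 103–188 m interval has Δρ < 0: lighter water underlies denser water.

103–188 m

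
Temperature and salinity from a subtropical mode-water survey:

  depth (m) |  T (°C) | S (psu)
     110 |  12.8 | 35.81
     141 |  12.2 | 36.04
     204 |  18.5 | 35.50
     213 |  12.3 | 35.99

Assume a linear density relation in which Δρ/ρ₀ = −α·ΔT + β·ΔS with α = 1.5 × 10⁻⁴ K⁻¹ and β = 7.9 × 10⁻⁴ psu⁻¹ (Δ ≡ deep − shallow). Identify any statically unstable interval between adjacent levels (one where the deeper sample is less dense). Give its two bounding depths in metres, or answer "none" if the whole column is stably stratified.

141–204 m

Evaluate Δρ/ρ₀ = −αΔT + βΔS across each adjacent pair:
  110–141 m: −αΔT+βΔS = −(1.5 × 10⁻⁴)(-0.6)+(7.9 × 10⁻⁴)(+0.23) = 2.7 × 10⁻⁴ → stable
  141–204 m: −αΔT+βΔS = −(1.5 × 10⁻⁴)(+6.3)+(7.9 × 10⁻⁴)(-0.54) = -1.4 × 10⁻³ → UNSTABLE
  204–213 m: −αΔT+βΔS = −(1.5 × 10⁻⁴)(-6.2)+(7.9 × 10⁻⁴)(+0.49) = 1.3 × 10⁻³ → stable
The 141–204 m interval has Δρ < 0: lighter water underlies denser water.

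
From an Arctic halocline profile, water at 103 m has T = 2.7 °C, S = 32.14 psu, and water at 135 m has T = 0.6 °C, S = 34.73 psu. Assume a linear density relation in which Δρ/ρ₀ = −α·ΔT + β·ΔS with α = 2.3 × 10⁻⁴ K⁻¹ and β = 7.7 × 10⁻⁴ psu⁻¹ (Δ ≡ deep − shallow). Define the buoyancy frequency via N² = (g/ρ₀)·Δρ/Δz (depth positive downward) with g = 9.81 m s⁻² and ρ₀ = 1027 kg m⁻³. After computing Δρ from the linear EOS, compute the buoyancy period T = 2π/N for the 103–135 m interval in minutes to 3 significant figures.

3.80 min

ΔT = -2.1 K, ΔS = +2.59 psu (deep − shallow).
Δρ/ρ₀ = −αΔT + βΔS = 4.83 × 10⁻⁴ + 1.9943 × 10⁻³ = 2.4773 × 10⁻³, so Δρ ≈ 2.544 kg m⁻³.
N² = (g/ρ₀)·Δρ/Δz = g·(Δρ/ρ₀)/Δz = 9.81 × 2.4773 × 10⁻³ / 32 = 7.5945 × 10⁻⁴ s⁻².
N = √(7.5945 × 10⁻⁴) = 0.027558 rad s⁻¹ → T = 2π/N = 228.00 s = 3.8000 min ≈ 3.80 min.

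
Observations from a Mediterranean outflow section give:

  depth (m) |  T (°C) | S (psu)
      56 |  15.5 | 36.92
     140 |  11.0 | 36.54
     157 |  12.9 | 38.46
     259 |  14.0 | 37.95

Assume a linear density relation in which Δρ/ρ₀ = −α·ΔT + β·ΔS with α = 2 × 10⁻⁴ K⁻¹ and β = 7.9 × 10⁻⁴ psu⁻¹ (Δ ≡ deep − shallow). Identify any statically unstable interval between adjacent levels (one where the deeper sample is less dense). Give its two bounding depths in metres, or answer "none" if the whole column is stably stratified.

157–259 m

Evaluate Δρ/ρ₀ = −αΔT + βΔS across each adjacent pair:
  56–140 m: −αΔT+βΔS = −(2 × 10⁻⁴)(-4.5)+(7.9 × 10⁻⁴)(-0.38) = 6.0 × 10⁻⁴ → stable
  140–157 m: −αΔT+βΔS = −(2 × 10⁻⁴)(+1.9)+(7.9 × 10⁻⁴)(+1.92) = 1.1 × 10⁻³ → stable
  157–259 m: −αΔT+βΔS = −(2 × 10⁻⁴)(+1.1)+(7.9 × 10⁻⁴)(-0.51) = -6.2 × 10⁻⁴ → UNSTABLE
The 157–259 m interval has Δρ < 0: lighter water underlies denser water.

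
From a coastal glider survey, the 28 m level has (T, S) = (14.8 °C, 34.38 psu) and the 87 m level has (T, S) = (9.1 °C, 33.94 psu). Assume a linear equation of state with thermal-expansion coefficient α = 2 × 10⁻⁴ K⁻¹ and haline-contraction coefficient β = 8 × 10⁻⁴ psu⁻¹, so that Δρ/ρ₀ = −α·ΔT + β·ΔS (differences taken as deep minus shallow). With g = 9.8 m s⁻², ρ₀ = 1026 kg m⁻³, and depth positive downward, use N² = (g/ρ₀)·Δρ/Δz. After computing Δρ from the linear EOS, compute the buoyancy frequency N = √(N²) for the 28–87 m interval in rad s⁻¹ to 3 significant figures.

ΔT = -5.7 K, ΔS = -0.44 psu (deep − shallow).
Δρ/ρ₀ = −αΔT + βΔS = 1.14 × 10⁻³ − 3.52 × 10⁻⁴ = 7.88 × 10⁻⁴, so Δρ ≈ 0.8085 kg m⁻³.
N² = (g/ρ₀)·Δρ/Δz = g·(Δρ/ρ₀)/Δz = 9.8 × 7.88 × 10⁻⁴ / 59 = 1.3089 × 10⁻⁴ s⁻².
N = √(1.3089 × 10⁻⁴) = 0.011441 rad s⁻¹ ≈ 0.0114 rad s⁻¹.

0.0114 rad s⁻¹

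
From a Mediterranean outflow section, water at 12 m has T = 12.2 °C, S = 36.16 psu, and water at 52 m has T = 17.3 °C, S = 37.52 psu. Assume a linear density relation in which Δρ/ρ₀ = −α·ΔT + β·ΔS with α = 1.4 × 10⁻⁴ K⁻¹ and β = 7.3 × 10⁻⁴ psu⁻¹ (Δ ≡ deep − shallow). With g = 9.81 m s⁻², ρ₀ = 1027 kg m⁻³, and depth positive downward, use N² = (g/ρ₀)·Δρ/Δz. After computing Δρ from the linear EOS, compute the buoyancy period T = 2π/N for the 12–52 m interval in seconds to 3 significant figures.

760 s

ΔT = +5.1 K, ΔS = +1.36 psu (deep − shallow).
Δρ/ρ₀ = −αΔT + βΔS = -7.14 × 10⁻⁴ + 9.928 × 10⁻⁴ = 2.788 × 10⁻⁴, so Δρ ≈ 0.2863 kg m⁻³.
N² = (g/ρ₀)·Δρ/Δz = g·(Δρ/ρ₀)/Δz = 9.81 × 2.788 × 10⁻⁴ / 40 = 6.8376 × 10⁻⁵ s⁻².
N = √(6.8376 × 10⁻⁵) = 8.2690 × 10⁻³ rad s⁻¹ → T = 2π/N = 759.85 s ≈ 760 s.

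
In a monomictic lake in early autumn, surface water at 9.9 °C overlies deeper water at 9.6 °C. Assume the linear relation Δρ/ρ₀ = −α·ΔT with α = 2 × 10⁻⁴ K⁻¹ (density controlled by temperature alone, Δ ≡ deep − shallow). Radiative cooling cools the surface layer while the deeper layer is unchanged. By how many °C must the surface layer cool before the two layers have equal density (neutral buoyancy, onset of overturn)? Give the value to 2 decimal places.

0.30 °C

With temperature the only control, equal density requires T_surf′ = T_deep.
T_surf′ = 9.6 °C.
Cooling required: 9.9 − 9.6 = 0.30 °C.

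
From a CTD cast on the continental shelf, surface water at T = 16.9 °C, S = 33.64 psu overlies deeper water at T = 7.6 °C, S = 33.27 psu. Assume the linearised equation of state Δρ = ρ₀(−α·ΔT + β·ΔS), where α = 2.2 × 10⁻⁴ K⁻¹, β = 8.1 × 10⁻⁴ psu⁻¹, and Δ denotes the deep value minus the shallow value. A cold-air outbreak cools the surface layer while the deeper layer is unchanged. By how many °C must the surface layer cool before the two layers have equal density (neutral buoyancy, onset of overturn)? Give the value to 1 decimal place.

7.9 °C

Neutral buoyancy requires Δρ = 0, i.e. −α(T_deep − T_surf′) + β(S_deep − S_surf) = 0.
T_surf′ = T_deep − (β/α)·ΔS = 7.6 − (8.1 × 10⁻⁴/2.2 × 10⁻⁴)·(-0.37) = 8.962 °C.
Cooling required: 16.9 − (8.962) = 7.938 °C.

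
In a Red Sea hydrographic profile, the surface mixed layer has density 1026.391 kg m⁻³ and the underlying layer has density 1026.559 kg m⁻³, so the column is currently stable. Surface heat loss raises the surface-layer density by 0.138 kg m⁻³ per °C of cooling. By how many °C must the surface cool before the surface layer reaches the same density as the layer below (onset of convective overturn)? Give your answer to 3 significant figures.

1.22 °C

Density deficit of the surface layer: 1026.559 − 1026.391 = 0.168 kg m⁻³.
Required change = 0.168 / 0.138 = 1.22 °C.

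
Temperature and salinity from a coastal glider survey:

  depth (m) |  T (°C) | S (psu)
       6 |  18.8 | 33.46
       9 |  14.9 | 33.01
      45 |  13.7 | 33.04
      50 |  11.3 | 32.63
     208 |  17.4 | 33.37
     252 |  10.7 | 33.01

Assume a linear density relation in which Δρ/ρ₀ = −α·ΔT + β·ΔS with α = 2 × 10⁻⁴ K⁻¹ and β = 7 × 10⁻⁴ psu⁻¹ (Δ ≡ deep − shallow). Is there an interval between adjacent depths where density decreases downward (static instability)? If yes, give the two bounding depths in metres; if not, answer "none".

Evaluate Δρ/ρ₀ = −αΔT + βΔS across each adjacent pair:
  6–9 m: −αΔT+βΔS = −(2 × 10⁻⁴)(-3.9)+(7 × 10⁻⁴)(-0.45) = 4.6 × 10⁻⁴ → stable
  9–45 m: −αΔT+βΔS = −(2 × 10⁻⁴)(-1.2)+(7 × 10⁻⁴)(+0.03) = 2.6 × 10⁻⁴ → stable
  45–50 m: −αΔT+βΔS = −(2 × 10⁻⁴)(-2.4)+(7 × 10⁻⁴)(-0.41) = 1.9 × 10⁻⁴ → stable
  50–208 m: −αΔT+βΔS = −(2 × 10⁻⁴)(+6.1)+(7 × 10⁻⁴)(+0.74) = -7.0 × 10⁻⁴ → UNSTABLE
  208–252 m: −αΔT+βΔS = −(2 × 10⁻⁴)(-6.7)+(7 × 10⁻⁴)(-0.36) = 1.1 × 10⁻³ → stable
The 50–208 m interval has Δρ < 0: lighter water underlies denser water.

50–208 m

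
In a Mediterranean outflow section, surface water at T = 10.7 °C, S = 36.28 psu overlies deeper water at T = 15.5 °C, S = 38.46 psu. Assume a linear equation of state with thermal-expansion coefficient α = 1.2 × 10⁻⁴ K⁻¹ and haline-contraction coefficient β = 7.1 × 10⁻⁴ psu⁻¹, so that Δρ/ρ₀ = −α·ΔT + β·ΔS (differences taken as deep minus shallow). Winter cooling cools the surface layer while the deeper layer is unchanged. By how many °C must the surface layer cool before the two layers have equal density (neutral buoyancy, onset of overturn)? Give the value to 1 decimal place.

Neutral buoyancy requires Δρ = 0, i.e. −α(T_deep − T_surf′) + β(S_deep − S_surf) = 0.
T_surf′ = T_deep − (β/α)·ΔS = 15.5 − (7.1 × 10⁻⁴/1.2 × 10⁻⁴)·(+2.18) = 2.602 °C.
Cooling required: 10.7 − (2.602) = 8.098 °C.

8.1 °C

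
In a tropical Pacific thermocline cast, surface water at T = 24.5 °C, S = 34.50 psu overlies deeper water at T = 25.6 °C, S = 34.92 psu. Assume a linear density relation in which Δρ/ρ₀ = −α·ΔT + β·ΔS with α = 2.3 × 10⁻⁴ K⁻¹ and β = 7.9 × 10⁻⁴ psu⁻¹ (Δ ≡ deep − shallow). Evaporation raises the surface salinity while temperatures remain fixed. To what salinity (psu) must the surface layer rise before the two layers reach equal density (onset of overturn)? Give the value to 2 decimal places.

Neutral buoyancy requires −α(T_deep − T_surf) + β(S_deep − S_surf′) = 0.
S_surf′ = S_deep − (α/β)·ΔT = 34.92 − (2.3 × 10⁻⁴/7.9 × 10⁻⁴)·(+1.1) = 34.5997 psu.
Increase required: 34.5997 − 34.50 = 0.0997 psu.

34.60 psu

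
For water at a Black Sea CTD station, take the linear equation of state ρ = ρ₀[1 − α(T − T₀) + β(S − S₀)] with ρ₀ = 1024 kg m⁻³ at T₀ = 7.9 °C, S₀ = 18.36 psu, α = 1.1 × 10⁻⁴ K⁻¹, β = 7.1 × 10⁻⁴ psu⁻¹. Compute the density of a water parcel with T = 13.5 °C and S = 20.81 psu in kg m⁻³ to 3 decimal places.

1025.150 kg m⁻³

T − T₀ = +5.6 K, S − S₀ = +2.45 psu.
Bracket = 1 − α·(+5.6) + β·(+2.45) = 1 + (1.1235 × 10⁻³) = 1.0011235.
ρ = 1024 × 1.0011235 = 1025.150 kg m⁻³.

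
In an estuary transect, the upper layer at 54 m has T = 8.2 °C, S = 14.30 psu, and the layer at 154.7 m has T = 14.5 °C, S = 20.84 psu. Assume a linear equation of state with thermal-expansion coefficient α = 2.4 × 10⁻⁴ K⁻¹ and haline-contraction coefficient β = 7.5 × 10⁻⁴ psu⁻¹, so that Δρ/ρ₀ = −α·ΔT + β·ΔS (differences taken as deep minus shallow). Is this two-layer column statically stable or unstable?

ΔT = 14.5 − 8.2 = +6.3 K and ΔS = 20.84 − 14.30 = +6.54 psu (deep − shallow).
−αΔT = -1.512 × 10⁻³; βΔS = 4.905 × 10⁻³; sum Δρ/ρ₀ = 3.393 × 10⁻³.
Δρ/ρ₀ > 0, so Δρ > 0: deeper water is denser → statically stable.

stable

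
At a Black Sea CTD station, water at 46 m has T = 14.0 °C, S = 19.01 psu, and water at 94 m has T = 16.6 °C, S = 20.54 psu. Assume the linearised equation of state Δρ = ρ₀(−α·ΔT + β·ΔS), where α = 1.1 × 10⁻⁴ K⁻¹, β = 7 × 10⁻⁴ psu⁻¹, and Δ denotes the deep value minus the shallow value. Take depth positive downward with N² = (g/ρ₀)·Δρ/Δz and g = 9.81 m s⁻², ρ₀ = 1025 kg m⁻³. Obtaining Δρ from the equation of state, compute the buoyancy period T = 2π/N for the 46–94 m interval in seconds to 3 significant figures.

ΔT = +2.6 K, ΔS = +1.53 psu (deep − shallow).
Δρ/ρ₀ = −αΔT + βΔS = -2.86 × 10⁻⁴ + 1.071 × 10⁻³ = 7.85 × 10⁻⁴, so Δρ ≈ 0.8046 kg m⁻³.
N² = (g/ρ₀)·Δρ/Δz = g·(Δρ/ρ₀)/Δz = 9.81 × 7.85 × 10⁻⁴ / 48 = 1.6043 × 10⁻⁴ s⁻².
N = √(1.6043 × 10⁻⁴) = 0.012666 rad s⁻¹ → T = 2π/N = 496.07 s ≈ 496 s.

496 s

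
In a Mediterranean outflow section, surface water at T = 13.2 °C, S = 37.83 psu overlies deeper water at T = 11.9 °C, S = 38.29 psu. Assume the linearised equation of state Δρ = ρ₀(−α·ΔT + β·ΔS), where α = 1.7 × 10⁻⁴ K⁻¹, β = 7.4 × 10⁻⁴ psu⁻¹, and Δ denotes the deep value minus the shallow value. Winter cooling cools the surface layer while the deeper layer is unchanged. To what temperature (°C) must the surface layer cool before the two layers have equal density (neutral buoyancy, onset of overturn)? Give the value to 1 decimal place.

9.9 °C

Neutral buoyancy requires Δρ = 0, i.e. −α(T_deep − T_surf′) + β(S_deep − S_surf) = 0.
T_surf′ = T_deep − (β/α)·ΔS = 11.9 − (7.4 × 10⁻⁴/1.7 × 10⁻⁴)·(+0.46) = 9.898 °C.
Cooling required: 13.2 − (9.898) = 3.302 °C.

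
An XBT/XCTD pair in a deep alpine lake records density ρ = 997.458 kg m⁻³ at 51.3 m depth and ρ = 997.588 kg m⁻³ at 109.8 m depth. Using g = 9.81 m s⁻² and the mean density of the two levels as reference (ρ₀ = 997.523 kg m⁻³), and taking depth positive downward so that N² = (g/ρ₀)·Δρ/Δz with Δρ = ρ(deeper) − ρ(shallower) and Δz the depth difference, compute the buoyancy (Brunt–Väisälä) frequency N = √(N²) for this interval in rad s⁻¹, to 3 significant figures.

Δρ = 997.588 − 997.458 = 0.130 kg m⁻³ over Δz = 109.8 − 51.3 = 58.5 m.
N² = (9.81/997.523) × (0.130/58.5) = 2.1854 × 10⁻⁵ s⁻².
N = √(2.1854 × 10⁻⁵) = 4.6748 × 10⁻³ rad s⁻¹ ≈ 4.67 × 10⁻³ rad s⁻¹.

4.67 × 10⁻³ rad s⁻¹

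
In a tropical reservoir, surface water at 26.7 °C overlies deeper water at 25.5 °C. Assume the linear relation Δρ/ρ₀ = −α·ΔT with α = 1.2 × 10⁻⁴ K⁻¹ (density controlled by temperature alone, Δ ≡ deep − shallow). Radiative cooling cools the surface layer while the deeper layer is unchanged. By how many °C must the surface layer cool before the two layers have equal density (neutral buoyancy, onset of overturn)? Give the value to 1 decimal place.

With temperature the only control, equal density requires T_surf′ = T_deep.
T_surf′ = 25.5 °C.
Cooling required: 26.7 − 25.5 = 1.2 °C.

1.2 °C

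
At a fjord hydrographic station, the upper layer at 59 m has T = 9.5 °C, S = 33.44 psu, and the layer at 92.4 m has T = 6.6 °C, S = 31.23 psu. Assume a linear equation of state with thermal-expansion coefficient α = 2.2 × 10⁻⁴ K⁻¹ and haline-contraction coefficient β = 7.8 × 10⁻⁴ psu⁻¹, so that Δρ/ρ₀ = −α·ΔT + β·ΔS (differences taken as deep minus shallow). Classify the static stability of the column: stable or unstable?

unstable

ΔT = 6.6 − 9.5 = -2.9 K and ΔS = 31.23 − 33.44 = -2.21 psu (deep − shallow).
−αΔT = 6.38 × 10⁻⁴; βΔS = -1.7238 × 10⁻³; sum Δρ/ρ₀ = -1.0858 × 10⁻³.
Δρ/ρ₀ < 0, so Δρ < 0: deeper water is lighter → statically unstable; the column would overturn.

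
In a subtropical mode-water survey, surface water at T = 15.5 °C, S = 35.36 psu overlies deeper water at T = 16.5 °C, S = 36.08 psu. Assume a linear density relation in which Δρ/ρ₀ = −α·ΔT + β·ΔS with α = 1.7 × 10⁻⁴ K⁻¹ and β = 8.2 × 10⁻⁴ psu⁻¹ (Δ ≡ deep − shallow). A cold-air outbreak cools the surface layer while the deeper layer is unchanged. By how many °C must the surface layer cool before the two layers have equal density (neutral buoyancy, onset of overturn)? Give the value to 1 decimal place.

2.5 °C

Neutral buoyancy requires Δρ = 0, i.e. −α(T_deep − T_surf′) + β(S_deep − S_surf) = 0.
T_surf′ = T_deep − (β/α)·ΔS = 16.5 − (8.2 × 10⁻⁴/1.7 × 10⁻⁴)·(+0.72) = 13.027 °C.
Cooling required: 15.5 − (13.027) = 2.473 °C.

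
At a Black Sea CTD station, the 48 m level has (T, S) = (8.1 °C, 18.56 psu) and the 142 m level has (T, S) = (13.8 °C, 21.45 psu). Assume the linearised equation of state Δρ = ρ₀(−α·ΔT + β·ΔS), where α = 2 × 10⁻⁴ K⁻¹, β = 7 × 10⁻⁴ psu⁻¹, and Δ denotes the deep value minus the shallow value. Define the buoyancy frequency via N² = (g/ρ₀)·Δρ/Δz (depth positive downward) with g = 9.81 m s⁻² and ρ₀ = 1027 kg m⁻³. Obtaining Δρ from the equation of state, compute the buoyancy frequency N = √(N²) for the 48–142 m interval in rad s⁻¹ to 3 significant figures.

9.60 × 10⁻³ rad s⁻¹

ΔT = +5.7 K, ΔS = +2.89 psu (deep − shallow).
Δρ/ρ₀ = −αΔT + βΔS = -1.14 × 10⁻³ + 2.023 × 10⁻³ = 8.83 × 10⁻⁴, so Δρ ≈ 0.9068 kg m⁻³.
N² = (g/ρ₀)·Δρ/Δz = g·(Δρ/ρ₀)/Δz = 9.81 × 8.83 × 10⁻⁴ / 94 = 9.2151 × 10⁻⁵ s⁻².
N = √(9.2151 × 10⁻⁵) = 9.5995 × 10⁻³ rad s⁻¹ ≈ 9.60 × 10⁻³ rad s⁻¹.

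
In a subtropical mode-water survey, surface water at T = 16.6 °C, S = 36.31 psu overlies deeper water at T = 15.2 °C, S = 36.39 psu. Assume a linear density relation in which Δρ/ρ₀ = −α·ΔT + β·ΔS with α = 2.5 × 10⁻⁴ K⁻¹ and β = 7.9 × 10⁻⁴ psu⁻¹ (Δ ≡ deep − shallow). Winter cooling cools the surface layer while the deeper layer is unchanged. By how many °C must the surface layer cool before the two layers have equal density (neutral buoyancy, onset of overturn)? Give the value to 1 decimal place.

1.7 °C

Neutral buoyancy requires Δρ = 0, i.e. −α(T_deep − T_surf′) + β(S_deep − S_surf) = 0.
T_surf′ = T_deep − (β/α)·ΔS = 15.2 − (7.9 × 10⁻⁴/2.5 × 10⁻⁴)·(+0.08) = 14.947 °C.
Cooling required: 16.6 − (14.947) = 1.653 °C.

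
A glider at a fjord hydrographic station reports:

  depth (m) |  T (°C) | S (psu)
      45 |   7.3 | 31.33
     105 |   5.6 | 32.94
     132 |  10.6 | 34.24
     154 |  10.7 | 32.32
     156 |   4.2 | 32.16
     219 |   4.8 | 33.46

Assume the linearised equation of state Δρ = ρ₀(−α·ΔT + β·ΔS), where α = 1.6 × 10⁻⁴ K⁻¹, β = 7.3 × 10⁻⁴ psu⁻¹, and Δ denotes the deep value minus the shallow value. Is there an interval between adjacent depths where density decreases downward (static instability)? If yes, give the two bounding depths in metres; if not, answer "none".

Evaluate Δρ/ρ₀ = −αΔT + βΔS across each adjacent pair:
  45–105 m: −αΔT+βΔS = −(1.6 × 10⁻⁴)(-1.7)+(7.3 × 10⁻⁴)(+1.61) = 1.4 × 10⁻³ → stable
  105–132 m: −αΔT+βΔS = −(1.6 × 10⁻⁴)(+5.0)+(7.3 × 10⁻⁴)(+1.30) = 1.5 × 10⁻⁴ → stable
  132–154 m: −αΔT+βΔS = −(1.6 × 10⁻⁴)(+0.1)+(7.3 × 10⁻⁴)(-1.92) = -1.4 × 10⁻³ → UNSTABLE
  154–156 m: −αΔT+βΔS = −(1.6 × 10⁻⁴)(-6.5)+(7.3 × 10⁻⁴)(-0.16) = 9.2 × 10⁻⁴ → stable
  156–219 m: −αΔT+βΔS = −(1.6 × 10⁻⁴)(+0.6)+(7.3 × 10⁻⁴)(+1.30) = 8.5 × 10⁻⁴ → stable
The 132–154 m interval has Δρ < 0: lighter water underlies denser water.

132–154 m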